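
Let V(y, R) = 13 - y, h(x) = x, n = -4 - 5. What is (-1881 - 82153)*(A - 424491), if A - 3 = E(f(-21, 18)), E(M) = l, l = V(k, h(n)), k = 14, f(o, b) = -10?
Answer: 35671508626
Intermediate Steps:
n = -9
l = -1 (l = 13 - 1*14 = 13 - 14 = -1)
E(M) = -1
A = 2 (A = 3 - 1 = 2)
(-1881 - 82153)*(A - 424491) = (-1881 - 82153)*(2 - 424491) = -84034*(-424489) = 35671508626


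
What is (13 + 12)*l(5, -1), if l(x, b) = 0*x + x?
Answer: 125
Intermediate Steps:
l(x, b) = x (l(x, b) = 0 + x = x)
(13 + 12)*l(5, -1) = (13 + 12)*5 = 25*5 = 125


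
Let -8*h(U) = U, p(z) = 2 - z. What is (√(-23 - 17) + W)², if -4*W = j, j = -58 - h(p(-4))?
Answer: 42201/256 + 229*I*√10/4 ≈ 164.85 + 181.04*I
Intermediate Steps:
h(U) = -U/8
j = -229/4 (j = -58 - (-1)*(2 - 1*(-4))/8 = -58 - (-1)*(2 + 4)/8 = -58 - (-1)*6/8 = -58 - 1*(-¾) = -58 + ¾ = -229/4 ≈ -57.250)
W = 229/16 (W = -¼*(-229/4) = 229/16 ≈ 14.313)
(√(-23 - 17) + W)² = (√(-23 - 17) + 229/16)² = (√(-40) + 229/16)² = (2*I*√10 + 229/16)² = (229/16 + 2*I*√10)²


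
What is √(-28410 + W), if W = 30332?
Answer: 31*√2 ≈ 43.841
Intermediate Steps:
√(-28410 + W) = √(-28410 + 30332) = √1922 = 31*√2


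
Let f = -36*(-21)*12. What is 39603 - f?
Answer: 30531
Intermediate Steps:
f = 9072 (f = 756*12 = 9072)
39603 - f = 39603 - 1*9072 = 39603 - 9072 = 30531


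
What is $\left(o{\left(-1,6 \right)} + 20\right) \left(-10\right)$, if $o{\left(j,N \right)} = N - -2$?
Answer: $-280$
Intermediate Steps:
$o{\left(j,N \right)} = 2 + N$ ($o{\left(j,N \right)} = N + 2 = 2 + N$)
$\left(o{\left(-1,6 \right)} + 20\right) \left(-10\right) = \left(\left(2 + 6\right) + 20\right) \left(-10\right) = \left(8 + 20\right) \left(-10\right) = 28 \left(-10\right) = -280$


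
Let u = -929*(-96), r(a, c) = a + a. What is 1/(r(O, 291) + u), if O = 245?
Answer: 1/89674 ≈ 1.1152e-5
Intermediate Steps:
r(a, c) = 2*a
u = 89184
1/(r(O, 291) + u) = 1/(2*245 + 89184) = 1/(490 + 89184) = 1/89674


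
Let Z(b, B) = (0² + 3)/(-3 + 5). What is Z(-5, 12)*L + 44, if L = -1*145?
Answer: -347/2 ≈ -173.50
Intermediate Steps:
L = -145
Z(b, B) = 3/2 (Z(b, B) = (0 + 3)/2 = 3*(½) = 3/2)
Z(-5, 12)*L + 44 = (3/2)*(-145) + 44 = -435/2 + 44 = -347/2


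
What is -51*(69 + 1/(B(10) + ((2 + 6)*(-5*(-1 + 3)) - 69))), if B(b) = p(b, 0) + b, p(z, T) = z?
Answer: -151300/43 ≈ -3518.6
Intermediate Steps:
B(b) = 2*b (B(b) = b + b = 2*b)
-51*(69 + 1/(B(10) + ((2 + 6)*(-5*(-1 + 3)) - 69))) = -51*(69 + 1/(2*10 + ((2 + 6)*(-5*(-1 + 3)) - 69))) = -51*(69 + 1/(20 + (8*(-5*2) - 69))) = -51*(69 + 1/(20 + (8*(-10) - 69))) = -51*(69 + 1/(20 + (-80 - 69))) = -51*(69 + 1/(20 - 149)) = -51*(69 + 1/(-129)) = -51*(69 - 1/129) = -51*8900/129 = -151300/43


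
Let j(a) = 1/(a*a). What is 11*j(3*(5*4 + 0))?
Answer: 11/3600 ≈ 0.0030556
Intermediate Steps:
j(a) = a**(-2)
11*j(3*(5*4 + 0)) = 11/(3*(5*4 + 0))**2 = 11/(3*(20 + 0))**2 = 11/(3*20)**2 = 11/60**2 = 11*(1/3600) = 11/3600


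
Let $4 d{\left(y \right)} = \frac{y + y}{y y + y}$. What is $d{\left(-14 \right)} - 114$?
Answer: $- \frac{2965}{26} \approx -114.04$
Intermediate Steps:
$d{\left(y \right)} = \frac{y}{2 \left(y + y^{2}\right)}$ ($d{\left(y \right)} = \frac{\left(y + y\right) \frac{1}{y y + y}}{4} = \frac{2 y \frac{1}{y^{2} + y}}{4} = \frac{2 y \frac{1}{y + y^{2}}}{4} = \frac{y}{2 \left(y + y^{2}\right)}$)
$d{\left(-14 \right)} - 114 = \frac{1}{2 \left(1 - 14\right)} - 114 = \frac{1}{2 \left(-13\right)} - 114 = \frac{1}{2} \left(- \frac{1}{13}\right) - 114 = - \frac{1}{26} - 114 = - \frac{2965}{26}$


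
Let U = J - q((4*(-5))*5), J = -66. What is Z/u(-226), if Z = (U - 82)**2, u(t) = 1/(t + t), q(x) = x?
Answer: -1041408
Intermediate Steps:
U = 34 (U = -66 - 4*(-5)*5 = -66 - (-20)*5 = -66 - 1*(-100) = -66 + 100 = 34)
u(t) = 1/(2*t)
Z = 2304 (Z = (34 - 82)**2 = (-48)**2 = 2304)
Z/u(-226) = 2304/(((1/2)/(-226))) = 2304/(((1/2)*(-1/226))) = 2304/(-1/452) = 2304*(-452) = -1041408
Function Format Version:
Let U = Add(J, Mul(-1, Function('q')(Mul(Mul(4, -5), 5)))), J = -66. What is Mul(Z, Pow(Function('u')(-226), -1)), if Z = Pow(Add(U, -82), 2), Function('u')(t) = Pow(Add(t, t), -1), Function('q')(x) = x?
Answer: -1041408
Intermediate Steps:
U = 34 (U = Add(-66, Mul(-1, Mul(Mul(4, -5), 5))) = Add(-66, Mul(-1, Mul(-20, 5))) = Add(-66, Mul(-1, -100)) = Add(-66, 100) = 34)
Function('u')(t) = Mul(Rational(1, 2), Pow(t, -1)) (Function('u')(t) = Pow(Mul(2, t), -1) = Mul(Rational(1, 2), Pow(t, -1)))
Z = 2304 (Z = Pow(Add(34, -82), 2) = Pow(-48, 2) = 2304)
Mul(Z, Pow(Function('u')(-226), -1)) = Mul(2304, Pow(Mul(Rational(1, 2), Pow(-226, -1)), -1)) = Mul(2304, Pow(Mul(Rational(1, 2), Rational(-1, 226)), -1)) = Mul(2304, Pow(Rational(-1, 452), -1)) = Mul(2304, -452) = -1041408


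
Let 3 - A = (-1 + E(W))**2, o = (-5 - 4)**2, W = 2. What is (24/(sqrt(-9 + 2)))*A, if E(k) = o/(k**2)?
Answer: 17643*I*sqrt(7)/14 ≈ 3334.2*I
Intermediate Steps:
o = 81 (o = (-9)**2 = 81)
E(k) = 81/k**2 (E(k) = 81/(k**2) = 81/k**2)
A = -5881/16 (A = 3 - (-1 + 81/2**2)**2 = 3 - (-1 + 81*(1/4))**2 = 3 - (-1 + 81/4)**2 = 3 - (77/4)**2 = 3 - 1*5929/16 = 3 - 5929/16 = -5881/16 ≈ -367.56)
(24/(sqrt(-9 + 2)))*A = (24/(sqrt(-9 + 2)))*(-5881/16) = (24/(sqrt(-7)))*(-5881/16) = (24/((I*sqrt(7))))*(-5881/16) = (24*(-I*sqrt(7)/7))*(-5881/16) = -24*I*sqrt(7)/7*(-5881/16) = 17643*I*sqrt(7)/14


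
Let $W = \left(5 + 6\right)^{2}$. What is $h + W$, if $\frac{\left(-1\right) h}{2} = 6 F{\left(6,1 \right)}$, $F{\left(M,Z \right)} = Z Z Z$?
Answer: $109$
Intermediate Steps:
$W = 121$ ($W = 11^{2} = 121$)
$F{\left(M,Z \right)} = Z^{3}$ ($F{\left(M,Z \right)} = Z^{2} Z = Z^{3}$)
$h = -12$ ($h = - 2 \cdot 6 \cdot 1^{3} = - 2 \cdot 6 \cdot 1 = \left(-2\right) 6 = -12$)
$h + W = -12 + 121 = 109$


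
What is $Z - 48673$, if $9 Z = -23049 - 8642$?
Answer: $- \frac{469748}{9} \approx -52194.0$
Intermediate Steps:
$Z = - \frac{31691}{9}$ ($Z = \frac{-23049 - 8642}{9} = \frac{1}{9} \left(-31691\right) = - \frac{31691}{9} \approx -3521.2$)
$Z - 48673 = - \frac{31691}{9} - 48673 = - \frac{469748}{9}$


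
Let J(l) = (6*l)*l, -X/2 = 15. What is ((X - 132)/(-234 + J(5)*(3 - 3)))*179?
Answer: 1611/13 ≈ 123.92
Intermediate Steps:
X = -30 (X = -2*15 = -30)
J(l) = 6*l²
((X - 132)/(-234 + J(5)*(3 - 3)))*179 = ((-30 - 132)/(-234 + (6*5²)*(3 - 3)))*179 = -162/(-234 + (6*25)*0)*179 = -162/(-234 + 150*0)*179 = -162/(-234 + 0)*179 = -162/(-234)*179 = -162*(-1/234)*179 = (9/13)*179 = 1611/13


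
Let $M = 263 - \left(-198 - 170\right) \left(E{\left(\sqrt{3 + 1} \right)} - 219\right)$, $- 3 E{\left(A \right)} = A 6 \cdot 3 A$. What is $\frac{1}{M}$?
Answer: $- \frac{1}{89161} \approx -1.1216 \cdot 10^{-5}$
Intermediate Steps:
$E{\left(A \right)} = - 6 A^{2}$ ($E{\left(A \right)} = - \frac{A 6 \cdot 3 A}{3} = - \frac{A 18 A}{3} = - \frac{18 A A}{3} = - \frac{18 A^{2}}{3} = - 6 A^{2}$)
$M = -89161$ ($M = 263 - \left(-198 - 170\right) \left(- 6 \left(\sqrt{3 + 1}\right)^{2} - 219\right) = 263 - - 368 \left(- 6 \left(\sqrt{4}\right)^{2} - 219\right) = 263 - - 368 \left(- 6 \cdot 2^{2} - 219\right) = 263 - - 368 \left(\left(-6\right) 4 - 219\right) = 263 - - 368 \left(-24 - 219\right) = 263 - \left(-368\right) \left(-243\right) = 263 - 89424 = -89161$)
$\frac{1}{M} = \frac{1}{-89161} = - \frac{1}{89161}$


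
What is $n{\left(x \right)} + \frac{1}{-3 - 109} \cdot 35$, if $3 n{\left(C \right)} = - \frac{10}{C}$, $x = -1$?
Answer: $\frac{145}{48} \approx 3.0208$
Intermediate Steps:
$n{\left(C \right)} = - \frac{10}{3 C}$ ($n{\left(C \right)} = \frac{\left(-10\right) \frac{1}{C}}{3} = - \frac{10}{3 C}$)
$n{\left(x \right)} + \frac{1}{-3 - 109} \cdot 35 = - \frac{10}{3 \left(-1\right)} + \frac{1}{-3 - 109} \cdot 35 = \left(- \frac{10}{3}\right) \left(-1\right) + \frac{1}{-112} \cdot 35 = \frac{10}{3} - \frac{5}{16} = \frac{145}{48}$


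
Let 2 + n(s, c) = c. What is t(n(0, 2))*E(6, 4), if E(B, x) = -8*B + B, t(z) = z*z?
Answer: 0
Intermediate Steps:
n(s, c) = -2 + c
t(z) = z**2
E(B, x) = -7*B
t(n(0, 2))*E(6, 4) = (-2 + 2)**2*(-7*6) = 0**2*(-42) = 0*(-42) = 0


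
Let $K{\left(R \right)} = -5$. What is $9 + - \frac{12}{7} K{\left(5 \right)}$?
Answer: $\frac{123}{7} \approx 17.571$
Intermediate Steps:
$9 + - \frac{12}{7} K{\left(5 \right)} = 9 + - \frac{12}{7} \left(-5\right) = 9 + \left(-12\right) \frac{1}{7} \left(-5\right) = 9 - - \frac{60}{7} = 9 + \frac{60}{7} = \frac{123}{7}$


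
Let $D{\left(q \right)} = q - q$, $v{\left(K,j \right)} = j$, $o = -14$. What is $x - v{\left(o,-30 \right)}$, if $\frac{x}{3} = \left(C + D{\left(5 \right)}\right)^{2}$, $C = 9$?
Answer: $273$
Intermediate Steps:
$D{\left(q \right)} = 0$
$x = 243$ ($x = 3 \left(9 + 0\right)^{2} = 3 \cdot 9^{2} = 3 \cdot 81 = 243$)
$x - v{\left(o,-30 \right)} = 243 - -30 = 243 + 30 = 273$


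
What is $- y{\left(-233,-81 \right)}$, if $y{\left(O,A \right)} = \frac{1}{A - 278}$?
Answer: $\frac{1}{359} \approx 0.0027855$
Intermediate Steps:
$y{\left(O,A \right)} = \frac{1}{-278 + A}$
$- y{\left(-233,-81 \right)} = - \frac{1}{-278 - 81} = - \frac{1}{-359} = \left(-1\right) \left(- \frac{1}{359}\right) = \frac{1}{359}$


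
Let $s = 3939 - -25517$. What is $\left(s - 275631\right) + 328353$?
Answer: $82178$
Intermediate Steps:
$s = 29456$ ($s = 3939 + 25517 = 29456$)
$\left(s - 275631\right) + 328353 = \left(29456 - 275631\right) + 328353 = -246175 + 328353 = 82178$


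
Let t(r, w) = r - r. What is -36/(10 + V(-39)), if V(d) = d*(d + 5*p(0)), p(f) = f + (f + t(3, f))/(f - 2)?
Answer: -36/1531 ≈ -0.023514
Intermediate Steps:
t(r, w) = 0
p(f) = f + f/(-2 + f) (p(f) = f + (f + 0)/(f - 2) = f + f/(-2 + f))
V(d) = d² (V(d) = d*(d + 5*(0*(-1 + 0)/(-2 + 0))) = d*(d + 5*(0*(-1)/(-2))) = d*(d + 5*(0*(-½)*(-1))) = d*(d + 5*0) = d*(d + 0) = d*d = d²)
-36/(10 + V(-39)) = -36/(10 + (-39)²) = -36/(10 + 1521) = -36/1531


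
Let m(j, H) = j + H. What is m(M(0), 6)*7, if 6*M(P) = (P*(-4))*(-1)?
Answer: 42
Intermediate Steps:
M(P) = 2*P/3 (M(P) = ((P*(-4))*(-1))/6 = (-4*P*(-1))/6 = (4*P)/6 = 2*P/3)
m(j, H) = H + j
m(M(0), 6)*7 = (6 + (⅔)*0)*7 = (6 + 0)*7 = 6*7 = 42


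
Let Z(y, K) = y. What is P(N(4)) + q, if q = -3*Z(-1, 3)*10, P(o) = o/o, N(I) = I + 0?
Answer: 31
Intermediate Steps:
N(I) = I
P(o) = 1
q = 30 (q = -3*(-1)*10 = 3*10 = 30)
P(N(4)) + q = 1 + 30 = 31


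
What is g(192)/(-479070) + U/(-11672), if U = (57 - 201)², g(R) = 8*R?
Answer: -207331744/116493855 ≈ -1.7798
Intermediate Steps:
U = 20736 (U = (-144)² = 20736)
g(192)/(-479070) + U/(-11672) = (8*192)/(-479070) + 20736/(-11672) = 1536*(-1/479070) + 20736*(-1/11672) = -256/79845 - 2592/1459 = -207331744/116493855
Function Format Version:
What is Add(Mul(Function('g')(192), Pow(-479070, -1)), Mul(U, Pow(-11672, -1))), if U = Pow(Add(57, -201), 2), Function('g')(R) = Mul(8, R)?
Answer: Rational(-207331744, 116493855) ≈ -1.7798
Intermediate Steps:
U = 20736 (U = Pow(-144, 2) = 20736)
Add(Mul(Function('g')(192), Pow(-479070, -1)), Mul(U, Pow(-11672, -1))) = Add(Mul(Mul(8, 192), Pow(-479070, -1)), Mul(20736, Pow(-11672, -1))) = Add(Mul(1536, Rational(-1, 479070)), Mul(20736, Rational(-1, 11672))) = Add(Rational(-256, 79845), Rational(-2592, 1459)) = Rational(-207331744, 116493855)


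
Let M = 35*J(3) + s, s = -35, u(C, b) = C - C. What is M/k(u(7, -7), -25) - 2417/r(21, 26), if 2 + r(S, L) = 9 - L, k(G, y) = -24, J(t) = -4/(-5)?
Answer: 58141/456 ≈ 127.50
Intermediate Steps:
J(t) = ⅘ (J(t) = -4*(-⅕) = ⅘)
u(C, b) = 0
M = -7 (M = 35*(⅘) - 35 = 28 - 35 = -7)
r(S, L) = 7 - L (r(S, L) = -2 + (9 - L) = 7 - L)
M/k(u(7, -7), -25) - 2417/r(21, 26) = -7/(-24) - 2417/(7 - 1*26) = -7*(-1/24) - 2417/(7 - 26) = 7/24 - 2417/(-19) = 7/24 - 2417*(-1/19) = 7/24 + 2417/19 = 58141/456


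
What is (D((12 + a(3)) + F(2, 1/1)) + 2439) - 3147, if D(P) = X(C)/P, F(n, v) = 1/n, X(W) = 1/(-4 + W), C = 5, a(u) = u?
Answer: -21946/31 ≈ -707.94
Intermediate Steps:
D(P) = 1/P (D(P) = 1/((-4 + 5)*P) = 1/(1*P) = 1/P)
(D((12 + a(3)) + F(2, 1/1)) + 2439) - 3147 = (1/((12 + 3) + 1/2) + 2439) - 3147 = (1/(15 + 1/2) + 2439) - 3147 = (1/(31/2) + 2439) - 3147 = (2/31 + 2439) - 3147 = 75611/31 - 3147 = -21946/31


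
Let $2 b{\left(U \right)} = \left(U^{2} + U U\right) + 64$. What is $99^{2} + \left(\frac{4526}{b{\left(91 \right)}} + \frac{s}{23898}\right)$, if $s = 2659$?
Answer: $\frac{649078951963}{66221358} \approx 9801.7$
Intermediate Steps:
$b{\left(U \right)} = 32 + U^{2}$ ($b{\left(U \right)} = \frac{\left(U^{2} + U U\right) + 64}{2} = \frac{\left(U^{2} + U^{2}\right) + 64}{2} = \frac{2 U^{2} + 64}{2} = \frac{64 + 2 U^{2}}{2} = 32 + U^{2}$)
$99^{2} + \left(\frac{4526}{b{\left(91 \right)}} + \frac{s}{23898}\right) = 99^{2} + \left(\frac{4526}{32 + 91^{2}} + \frac{2659}{23898}\right) = 9801 + \left(\frac{4526}{32 + 8281} + 2659 \cdot \frac{1}{23898}\right) = 9801 + \left(\frac{4526}{8313} + \frac{2659}{23898}\right) = 9801 + \frac{43422205}{66221358} = \frac{649078951963}{66221358}$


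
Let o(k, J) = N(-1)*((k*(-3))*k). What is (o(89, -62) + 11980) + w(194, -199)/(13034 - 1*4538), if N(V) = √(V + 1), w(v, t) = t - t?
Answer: 11980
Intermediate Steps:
w(v, t) = 0
N(V) = √(1 + V)
o(k, J) = 0 (o(k, J) = √(1 - 1)*((k*(-3))*k) = √0*((-3*k)*k) = 0*(-3*k²) = 0)
(o(89, -62) + 11980) + w(194, -199)/(13034 - 1*4538) = (0 + 11980) + 0/(13034 - 1*4538) = 11980 + 0/(13034 - 4538) = 11980 + 0/8496 = 11980 + 0*(1/8496) = 11980 + 0 = 11980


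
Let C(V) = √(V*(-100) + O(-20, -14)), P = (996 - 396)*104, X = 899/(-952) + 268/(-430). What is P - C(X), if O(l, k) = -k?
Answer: 62400 - √17884334594/10234 ≈ 62387.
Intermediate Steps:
X = -320853/204680 (X = 899*(-1/952) + 268*(-1/430) = -899/952 - 134/215 = -320853/204680 ≈ -1.5676)
P = 62400 (P = 600*104 = 62400)
C(V) = √(14 - 100*V) (C(V) = √(V*(-100) - 1*(-14)) = √(-100*V + 14) = √(14 - 100*V))
P - C(X) = 62400 - √(14 - 100*(-320853/204680)) = 62400 - √(14 + 1604265/10234) = 62400 - √(1747541/10234) = 62400 - √17884334594/10234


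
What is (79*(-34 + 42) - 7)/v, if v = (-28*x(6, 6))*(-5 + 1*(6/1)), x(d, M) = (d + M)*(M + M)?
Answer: -625/4032 ≈ -0.15501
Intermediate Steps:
x(d, M) = 2*M*(M + d) (x(d, M) = (M + d)*(2*M) = 2*M*(M + d))
v = -4032 (v = (-56*6*(6 + 6))*(-5 + 1*(6/1)) = (-56*6*12)*(-5 + 1*(6*1)) = (-28*144)*(-5 + 1*6) = -4032*(-5 + 6) = -4032*1 = -4032)
(79*(-34 + 42) - 7)/v = (79*(-34 + 42) - 7)/(-4032) = (79*8 - 7)*(-1/4032) = (632 - 7)*(-1/4032) = 625*(-1/4032) = -625/4032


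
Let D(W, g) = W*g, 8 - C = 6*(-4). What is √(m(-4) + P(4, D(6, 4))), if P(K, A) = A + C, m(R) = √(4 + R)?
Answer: 2*√14 ≈ 7.4833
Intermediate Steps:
C = 32 (C = 8 - 6*(-4) = 8 - 1*(-24) = 8 + 24 = 32)
P(K, A) = 32 + A (P(K, A) = A + 32 = 32 + A)
√(m(-4) + P(4, D(6, 4))) = √(√(4 - 4) + (32 + 6*4)) = √(√0 + (32 + 24)) = √(0 + 56) = √56 = 2*√14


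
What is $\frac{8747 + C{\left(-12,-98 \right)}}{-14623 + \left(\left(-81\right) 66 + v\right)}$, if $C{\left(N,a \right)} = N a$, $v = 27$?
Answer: $- \frac{9923}{19942} \approx -0.49759$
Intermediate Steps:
$\frac{8747 + C{\left(-12,-98 \right)}}{-14623 + \left(\left(-81\right) 66 + v\right)} = \frac{8747 - -1176}{-14623 + \left(\left(-81\right) 66 + 27\right)} = \frac{8747 + 1176}{-14623 + \left(-5346 + 27\right)} = \frac{9923}{-14623 - 5319} = \frac{9923}{-19942} = 9923 \left(- \frac{1}{19942}\right) = - \frac{9923}{19942}$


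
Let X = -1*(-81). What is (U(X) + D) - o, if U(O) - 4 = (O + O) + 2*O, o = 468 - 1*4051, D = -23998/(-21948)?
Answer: 42931313/10974 ≈ 3912.1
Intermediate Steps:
D = 11999/10974 (D = -23998*(-1/21948) = 11999/10974 ≈ 1.0934)
X = 81
o = -3583 (o = 468 - 4051 = -3583)
U(O) = 4 + 4*O (U(O) = 4 + ((O + O) + 2*O) = 4 + (2*O + 2*O) = 4 + 4*O)
(U(X) + D) - o = ((4 + 4*81) + 11999/10974) - 1*(-3583) = ((4 + 324) + 11999/10974) + 3583 = (328 + 11999/10974) + 3583 = 3611471/10974 + 3583 = 42931313/10974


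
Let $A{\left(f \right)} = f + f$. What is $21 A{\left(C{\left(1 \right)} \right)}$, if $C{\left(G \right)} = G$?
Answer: $42$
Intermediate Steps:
$A{\left(f \right)} = 2 f$
$21 A{\left(C{\left(1 \right)} \right)} = 21 \cdot 2 \cdot 1 = 21 \cdot 2 = 42$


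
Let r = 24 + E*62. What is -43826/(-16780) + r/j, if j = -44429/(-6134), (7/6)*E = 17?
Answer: 340920984659/2609315170 ≈ 130.66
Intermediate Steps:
E = 102/7 (E = (6/7)*17 = 102/7 ≈ 14.571)
r = 6492/7 (r = 24 + (102/7)*62 = 24 + 6324/7 = 6492/7 ≈ 927.43)
j = 44429/6134 (j = -44429*(-1/6134) = 44429/6134 ≈ 7.2431)
-43826/(-16780) + r/j = -43826/(-16780) + 6492/(7*(44429/6134)) = -43826*(-1/16780) + (6492/7)*(6134/44429) = 21913/8390 + 39821928/311003 = 340920984659/2609315170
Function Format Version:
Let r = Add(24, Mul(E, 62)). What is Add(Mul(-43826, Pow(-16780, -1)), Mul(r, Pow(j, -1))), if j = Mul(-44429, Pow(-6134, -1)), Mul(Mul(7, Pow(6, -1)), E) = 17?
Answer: Rational(340920984659, 2609315170) ≈ 130.66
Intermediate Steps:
E = Rational(102, 7) (E = Mul(Rational(6, 7), 17) = Rational(102, 7) ≈ 14.571)
r = Rational(6492, 7) (r = Add(24, Mul(Rational(102, 7), 62)) = Add(24, Rational(6324, 7)) = Rational(6492, 7) ≈ 927.43)
j = Rational(44429, 6134) (j = Mul(-44429, Rational(-1, 6134)) = Rational(44429, 6134) ≈ 7.2431)
Add(Mul(-43826, Pow(-16780, -1)), Mul(r, Pow(j, -1))) = Add(Mul(-43826, Pow(-16780, -1)), Mul(Rational(6492, 7), Pow(Rational(44429, 6134), -1))) = Add(Mul(-43826, Rational(-1, 16780)), Mul(Rational(6492, 7), Rational(6134, 44429))) = Add(Rational(21913, 8390), Rational(39821928, 311003)) = Rational(340920984659, 2609315170)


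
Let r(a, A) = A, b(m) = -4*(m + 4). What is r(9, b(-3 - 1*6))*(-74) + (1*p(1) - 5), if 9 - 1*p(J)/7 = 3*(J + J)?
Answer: -1464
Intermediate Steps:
b(m) = -16 - 4*m (b(m) = -4*(4 + m) = -16 - 4*m)
p(J) = 63 - 42*J (p(J) = 63 - 21*(J + J) = 63 - 21*2*J = 63 - 42*J)
r(9, b(-3 - 1*6))*(-74) + (1*p(1) - 5) = (-16 - 4*(-3 - 1*6))*(-74) + (1*(63 - 42*1) - 5) = (-16 - 4*(-3 - 6))*(-74) + (1*(63 - 42) - 5) = (-16 - 4*(-9))*(-74) + (1*21 - 5) = (-16 + 36)*(-74) + (21 - 5) = 20*(-74) + 16 = -1480 + 16 = -1464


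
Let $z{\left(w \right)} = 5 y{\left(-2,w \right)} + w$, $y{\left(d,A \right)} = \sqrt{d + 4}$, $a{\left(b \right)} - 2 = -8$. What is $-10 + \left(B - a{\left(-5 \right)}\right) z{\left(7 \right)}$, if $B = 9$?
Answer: $95 + 75 \sqrt{2} \approx 201.07$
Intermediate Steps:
$a{\left(b \right)} = -6$ ($a{\left(b \right)} = 2 - 8 = -6$)
$y{\left(d,A \right)} = \sqrt{4 + d}$
$z{\left(w \right)} = w + 5 \sqrt{2}$ ($z{\left(w \right)} = 5 \sqrt{4 - 2} + w = 5 \sqrt{2} + w = w + 5 \sqrt{2}$)
$-10 + \left(B - a{\left(-5 \right)}\right) z{\left(7 \right)} = -10 + \left(9 - -6\right) \left(7 + 5 \sqrt{2}\right) = -10 + \left(9 + 6\right) \left(7 + 5 \sqrt{2}\right) = -10 + 15 \left(7 + 5 \sqrt{2}\right) = -10 + \left(105 + 75 \sqrt{2}\right) = 95 + 75 \sqrt{2}$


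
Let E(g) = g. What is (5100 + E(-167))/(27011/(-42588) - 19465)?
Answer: -210086604/829002431 ≈ -0.25342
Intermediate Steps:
(5100 + E(-167))/(27011/(-42588) - 19465) = (5100 - 167)/(27011/(-42588) - 19465) = 4933/(27011*(-1/42588) - 19465) = 4933/(-27011/42588 - 19465) = 4933/(-829002431/42588) = 4933*(-42588/829002431) = -210086604/829002431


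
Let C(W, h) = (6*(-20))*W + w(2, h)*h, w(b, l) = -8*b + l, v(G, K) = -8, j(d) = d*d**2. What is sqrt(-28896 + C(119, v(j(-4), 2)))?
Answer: 6*I*sqrt(1194) ≈ 207.33*I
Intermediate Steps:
j(d) = d**3
w(b, l) = l - 8*b
C(W, h) = -120*W + h*(-16 + h) (C(W, h) = (6*(-20))*W + (h - 8*2)*h = -120*W + (h - 16)*h = -120*W + (-16 + h)*h = -120*W + h*(-16 + h))
sqrt(-28896 + C(119, v(j(-4), 2))) = sqrt(-28896 + (-120*119 - 8*(-16 - 8))) = sqrt(-28896 + (-14280 - 8*(-24))) = sqrt(-28896 + (-14280 + 192)) = sqrt(-28896 - 14088) = sqrt(-42984) = 6*I*sqrt(1194)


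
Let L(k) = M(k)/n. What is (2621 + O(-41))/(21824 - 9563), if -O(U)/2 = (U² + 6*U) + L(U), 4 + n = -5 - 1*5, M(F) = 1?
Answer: -26/1281 ≈ -0.020297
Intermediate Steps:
n = -14 (n = -4 + (-5 - 1*5) = -4 + (-5 - 5) = -4 - 10 = -14)
L(k) = -1/14 (L(k) = 1/(-14) = 1*(-1/14) = -1/14)
O(U) = ⅐ - 12*U - 2*U² (O(U) = -2*((U² + 6*U) - 1/14) = -2*(-1/14 + U² + 6*U) = ⅐ - 12*U - 2*U²)
(2621 + O(-41))/(21824 - 9563) = (2621 + (⅐ - 12*(-41) - 2*(-41)²))/(21824 - 9563) = (2621 + (⅐ + 492 - 2*1681))/12261 = (2621 + (⅐ + 492 - 3362))*(1/12261) = (2621 - 20089/7)*(1/12261) = -1742/7*1/12261 = -26/1281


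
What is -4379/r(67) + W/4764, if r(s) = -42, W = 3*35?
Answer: 3477661/33348 ≈ 104.28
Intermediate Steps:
W = 105
-4379/r(67) + W/4764 = -4379/(-42) + 105/4764 = -4379*(-1/42) + 105*(1/4764) = 4379/42 + 35/1588 = 3477661/33348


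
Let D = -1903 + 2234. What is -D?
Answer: -331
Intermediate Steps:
D = 331
-D = -1*331 = -331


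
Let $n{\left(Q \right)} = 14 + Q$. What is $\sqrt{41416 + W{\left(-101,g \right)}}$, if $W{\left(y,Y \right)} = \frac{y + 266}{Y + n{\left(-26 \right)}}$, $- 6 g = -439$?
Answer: $\frac{\sqrt{5578642954}}{367} \approx 203.52$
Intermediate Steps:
$g = \frac{439}{6}$ ($g = \left(- \frac{1}{6}\right) \left(-439\right) = \frac{439}{6} \approx 73.167$)
$W{\left(y,Y \right)} = \frac{266 + y}{-12 + Y}$ ($W{\left(y,Y \right)} = \frac{y + 266}{Y + \left(14 - 26\right)} = \frac{266 + y}{Y - 12} = \frac{266 + y}{-12 + Y}$)
$\sqrt{41416 + W{\left(-101,g \right)}} = \sqrt{41416 + \frac{266 - 101}{-12 + \frac{439}{6}}} = \sqrt{41416 + \frac{1}{\frac{367}{6}} \cdot 165} = \sqrt{41416 + \frac{6}{367} \cdot 165} = \sqrt{41416 + \frac{990}{367}} = \sqrt{\frac{15200662}{367}} = \frac{\sqrt{5578642954}}{367}$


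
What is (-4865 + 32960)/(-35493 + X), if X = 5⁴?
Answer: -28095/34868 ≈ -0.80575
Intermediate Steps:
X = 625
(-4865 + 32960)/(-35493 + X) = (-4865 + 32960)/(-35493 + 625) = 28095/(-34868) = 28095*(-1/34868) = -28095/34868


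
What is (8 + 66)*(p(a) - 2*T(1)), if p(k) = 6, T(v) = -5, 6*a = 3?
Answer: 1184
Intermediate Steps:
a = ½ (a = (⅙)*3 = ½ ≈ 0.50000)
(8 + 66)*(p(a) - 2*T(1)) = (8 + 66)*(6 - 2*(-5)) = 74*(6 + 10) = 74*16 = 1184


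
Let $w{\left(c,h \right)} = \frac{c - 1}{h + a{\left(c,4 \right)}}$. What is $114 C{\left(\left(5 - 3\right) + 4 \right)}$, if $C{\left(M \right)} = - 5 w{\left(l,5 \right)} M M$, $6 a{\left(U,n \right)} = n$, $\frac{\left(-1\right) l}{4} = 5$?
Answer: $\frac{1292760}{17} \approx 76045.0$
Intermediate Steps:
$l = -20$ ($l = \left(-4\right) 5 = -20$)
$a{\left(U,n \right)} = \frac{n}{6}$
$w{\left(c,h \right)} = \frac{-1 + c}{\frac{2}{3} + h}$ ($w{\left(c,h \right)} = \frac{c - 1}{h + \frac{1}{6} \cdot 4} = \frac{-1 + c}{h + \frac{2}{3}} = \frac{-1 + c}{\frac{2}{3} + h}$)
$C{\left(M \right)} = \frac{315 M^{2}}{17}$ ($C{\left(M \right)} = - 5 \frac{3 \left(-1 - 20\right)}{2 + 3 \cdot 5} M M = - 5 \cdot 3 \frac{1}{2 + 15} \left(-21\right) M^{2} = - 5 \cdot 3 \cdot \frac{1}{17} \left(-21\right) M^{2} = \left(-5\right) \left(- \frac{63}{17}\right) M^{2} = \frac{315 M^{2}}{17}$)
$114 C{\left(\left(5 - 3\right) + 4 \right)} = 114 \frac{315 \left(\left(5 - 3\right) + 4\right)^{2}}{17} = 114 \frac{315 \left(2 + 4\right)^{2}}{17} = 114 \frac{315 \cdot 6^{2}}{17} = 114 \cdot \frac{315}{17} \cdot 36 = 114 \cdot \frac{11340}{17} = \frac{1292760}{17}$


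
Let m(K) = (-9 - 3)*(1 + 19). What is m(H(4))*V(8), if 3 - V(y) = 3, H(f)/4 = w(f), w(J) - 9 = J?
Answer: 0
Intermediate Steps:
w(J) = 9 + J
H(f) = 36 + 4*f (H(f) = 4*(9 + f) = 36 + 4*f)
V(y) = 0 (V(y) = 3 - 1*3 = 3 - 3 = 0)
m(K) = -240 (m(K) = -12*20 = -240)
m(H(4))*V(8) = -240*0 = 0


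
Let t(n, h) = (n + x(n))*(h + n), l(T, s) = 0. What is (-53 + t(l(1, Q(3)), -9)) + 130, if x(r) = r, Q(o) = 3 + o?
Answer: 77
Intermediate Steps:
t(n, h) = 2*n*(h + n) (t(n, h) = (n + n)*(h + n) = (2*n)*(h + n) = 2*n*(h + n))
(-53 + t(l(1, Q(3)), -9)) + 130 = (-53 + 2*0*(-9 + 0)) + 130 = (-53 + 2*0*(-9)) + 130 = (-53 + 0) + 130 = -53 + 130 = 77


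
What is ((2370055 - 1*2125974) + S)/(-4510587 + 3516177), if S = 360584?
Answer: -4479/7366 ≈ -0.60806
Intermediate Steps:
((2370055 - 1*2125974) + S)/(-4510587 + 3516177) = ((2370055 - 1*2125974) + 360584)/(-4510587 + 3516177) = ((2370055 - 2125974) + 360584)/(-994410) = (244081 + 360584)*(-1/994410) = 604665*(-1/994410) = -4479/7366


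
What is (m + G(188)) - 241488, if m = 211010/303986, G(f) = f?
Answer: -36675805395/151993 ≈ -2.4130e+5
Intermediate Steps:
m = 105505/151993 (m = 211010*(1/303986) = 105505/151993 ≈ 0.69414)
(m + G(188)) - 241488 = (105505/151993 + 188) - 241488 = 28680189/151993 - 241488 = -36675805395/151993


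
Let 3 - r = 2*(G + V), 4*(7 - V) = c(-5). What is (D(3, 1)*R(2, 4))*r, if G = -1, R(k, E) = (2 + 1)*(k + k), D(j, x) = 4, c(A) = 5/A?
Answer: -456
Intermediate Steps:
V = 29/4 (V = 7 - 5/(4*(-5)) = 7 - 5*(-1)/(4*5) = 7 - 1/4*(-1) = 7 + 1/4 = 29/4 ≈ 7.2500)
R(k, E) = 6*k (R(k, E) = 3*(2*k) = 6*k)
r = -19/2 (r = 3 - 2*(-1 + 29/4) = 3 - 2*25/4 = 3 - 1*25/2 = 3 - 25/2 = -19/2 ≈ -9.5000)
(D(3, 1)*R(2, 4))*r = (4*(6*2))*(-19/2) = (4*12)*(-19/2) = 48*(-19/2) = -456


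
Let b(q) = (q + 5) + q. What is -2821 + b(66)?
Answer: -2684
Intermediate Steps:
b(q) = 5 + 2*q (b(q) = (5 + q) + q = 5 + 2*q)
-2821 + b(66) = -2821 + (5 + 2*66) = -2821 + (5 + 132) = -2821 + 137 = -2684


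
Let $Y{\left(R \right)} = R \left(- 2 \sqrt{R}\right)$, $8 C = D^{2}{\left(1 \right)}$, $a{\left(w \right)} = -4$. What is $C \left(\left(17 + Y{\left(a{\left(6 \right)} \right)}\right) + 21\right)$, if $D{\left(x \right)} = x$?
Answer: $\frac{19}{4} + 2 i \approx 4.75 + 2.0 i$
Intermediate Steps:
$C = \frac{1}{8}$ ($C = \frac{1^{2}}{8} = \frac{1}{8} \cdot 1 = \frac{1}{8} \approx 0.125$)
$Y{\left(R \right)} = - 2 R^{\frac{3}{2}}$
$C \left(\left(17 + Y{\left(a{\left(6 \right)} \right)}\right) + 21\right) = \frac{\left(17 - 2 \left(-4\right)^{\frac{3}{2}}\right) + 21}{8} = \frac{\left(17 - 2 \left(- 8 i\right)\right) + 21}{8} = \frac{\left(17 + 16 i\right) + 21}{8} = \frac{38 + 16 i}{8} = \frac{19}{4} + 2 i$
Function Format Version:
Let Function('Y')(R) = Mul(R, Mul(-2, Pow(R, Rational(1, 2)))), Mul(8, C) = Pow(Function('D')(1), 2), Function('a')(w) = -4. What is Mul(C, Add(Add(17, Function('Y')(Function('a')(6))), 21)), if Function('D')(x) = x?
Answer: Add(Rational(19, 4), Mul(2, I)) ≈ Add(4.7500, Mul(2.0000, I))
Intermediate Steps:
C = Rational(1, 8) (C = Mul(Rational(1, 8), Pow(1, 2)) = Mul(Rational(1, 8), 1) = Rational(1, 8) ≈ 0.12500)
Function('Y')(R) = Mul(-2, Pow(R, Rational(3, 2)))
Mul(C, Add(Add(17, Function('Y')(Function('a')(6))), 21)) = Mul(Rational(1, 8), Add(Add(17, Mul(-2, Pow(-4, Rational(3, 2)))), 21)) = Mul(Rational(1, 8), Add(Add(17, Mul(-2, Mul(-8, I))), 21)) = Mul(Rational(1, 8), Add(Add(17, Mul(16, I)), 21)) = Mul(Rational(1, 8), Add(38, Mul(16, I))) = Add(Rational(19, 4), Mul(2, I))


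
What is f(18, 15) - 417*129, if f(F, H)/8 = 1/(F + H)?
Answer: -1775161/33 ≈ -53793.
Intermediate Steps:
f(F, H) = 8/(F + H)
f(18, 15) - 417*129 = 8/(18 + 15) - 417*129 = 8/33 - 53793 = -1775161/33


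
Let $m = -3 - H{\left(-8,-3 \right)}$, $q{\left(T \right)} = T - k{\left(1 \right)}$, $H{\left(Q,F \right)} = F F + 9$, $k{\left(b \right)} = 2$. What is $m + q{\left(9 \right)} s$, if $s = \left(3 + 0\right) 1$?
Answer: $0$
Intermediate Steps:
$H{\left(Q,F \right)} = 9 + F^{2}$ ($H{\left(Q,F \right)} = F^{2} + 9 = 9 + F^{2}$)
$q{\left(T \right)} = -2 + T$ ($q{\left(T \right)} = T - 2 = -2 + T$)
$m = -21$ ($m = -3 - \left(9 + \left(-3\right)^{2}\right) = -3 - \left(9 + 9\right) = -3 - 18 = -21$)
$s = 3$ ($s = 3 \cdot 1 = 3$)
$m + q{\left(9 \right)} s = -21 + \left(-2 + 9\right) 3 = -21 + 7 \cdot 3 = -21 + 21 = 0$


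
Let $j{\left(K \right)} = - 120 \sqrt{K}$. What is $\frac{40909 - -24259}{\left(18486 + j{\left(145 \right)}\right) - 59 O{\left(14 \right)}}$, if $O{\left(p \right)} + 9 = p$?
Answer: $\frac{1185471088}{328824481} + \frac{7820160 \sqrt{145}}{328824481} \approx 3.8916$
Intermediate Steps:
$O{\left(p \right)} = -9 + p$
$\frac{40909 - -24259}{\left(18486 + j{\left(145 \right)}\right) - 59 O{\left(14 \right)}} = \frac{40909 - -24259}{\left(18486 - 120 \sqrt{145}\right) - 59 \left(-9 + 14\right)} = \frac{40909 + 24259}{\left(18486 - 120 \sqrt{145}\right) - 295} = \frac{65168}{\left(18486 - 120 \sqrt{145}\right) - 295} = \frac{65168}{18191 - 120 \sqrt{145}}$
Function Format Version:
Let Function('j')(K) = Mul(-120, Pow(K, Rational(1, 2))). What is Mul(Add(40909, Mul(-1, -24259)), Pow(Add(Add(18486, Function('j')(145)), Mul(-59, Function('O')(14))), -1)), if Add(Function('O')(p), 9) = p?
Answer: Add(Rational(1185471088, 328824481), Mul(Rational(7820160, 328824481), Pow(145, Rational(1, 2)))) ≈ 3.8916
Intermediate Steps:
Function('O')(p) = Add(-9, p)
Mul(Add(40909, Mul(-1, -24259)), Pow(Add(Add(18486, Function('j')(145)), Mul(-59, Function('O')(14))), -1)) = Mul(Add(40909, Mul(-1, -24259)), Pow(Add(Add(18486, Mul(-120, Pow(145, Rational(1, 2)))), Mul(-59, Add(-9, 14))), -1)) = Mul(Add(40909, 24259), Pow(Add(Add(18486, Mul(-120, Pow(145, Rational(1, 2)))), Mul(-59, 5)), -1)) = Mul(65168, Pow(Add(Add(18486, Mul(-120, Pow(145, Rational(1, 2)))), -295), -1)) = Mul(65168, Pow(Add(18191, Mul(-120, Pow(145, Rational(1, 2)))), -1))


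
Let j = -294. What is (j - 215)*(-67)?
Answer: 34103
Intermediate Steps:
(j - 215)*(-67) = (-294 - 215)*(-67) = -509*(-67) = 34103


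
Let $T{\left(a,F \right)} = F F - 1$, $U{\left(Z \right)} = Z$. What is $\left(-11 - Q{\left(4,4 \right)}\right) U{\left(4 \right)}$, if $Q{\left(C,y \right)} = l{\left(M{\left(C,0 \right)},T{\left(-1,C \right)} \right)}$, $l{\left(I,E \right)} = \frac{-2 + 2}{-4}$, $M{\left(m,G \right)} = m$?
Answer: $-44$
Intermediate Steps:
$T{\left(a,F \right)} = -1 + F^{2}$ ($T{\left(a,F \right)} = F^{2} - 1 = -1 + F^{2}$)
$l{\left(I,E \right)} = 0$ ($l{\left(I,E \right)} = 0 \left(- \frac{1}{4}\right) = 0$)
$Q{\left(C,y \right)} = 0$
$\left(-11 - Q{\left(4,4 \right)}\right) U{\left(4 \right)} = \left(-11 - 0\right) 4 = \left(-11 + 0\right) 4 = \left(-11\right) 4 = -44$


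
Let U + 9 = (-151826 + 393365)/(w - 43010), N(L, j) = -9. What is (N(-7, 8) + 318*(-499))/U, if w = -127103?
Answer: 8998467361/590852 ≈ 15230.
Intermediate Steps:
U = -1772556/170113 (U = -9 + (-151826 + 393365)/(-127103 - 43010) = -9 + 241539/(-170113) = -9 + 241539*(-1/170113) = -9 - 241539/170113 = -1772556/170113 ≈ -10.420)
(N(-7, 8) + 318*(-499))/U = (-9 + 318*(-499))/(-1772556/170113) = (-9 - 158682)*(-170113/1772556) = -158691*(-170113/1772556) = 8998467361/590852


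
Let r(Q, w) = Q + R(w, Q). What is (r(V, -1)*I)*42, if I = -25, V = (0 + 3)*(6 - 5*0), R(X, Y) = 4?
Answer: -23100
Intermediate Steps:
V = 18 (V = 3*(6 + 0) = 3*6 = 18)
r(Q, w) = 4 + Q (r(Q, w) = Q + 4 = 4 + Q)
(r(V, -1)*I)*42 = ((4 + 18)*(-25))*42 = (22*(-25))*42 = -550*42 = -23100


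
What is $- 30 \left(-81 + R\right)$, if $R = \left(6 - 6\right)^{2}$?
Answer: $2430$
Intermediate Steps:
$R = 0$ ($R = 0^{2} = 0$)
$- 30 \left(-81 + R\right) = - 30 \left(-81 + 0\right) = \left(-30\right) \left(-81\right) = 2430$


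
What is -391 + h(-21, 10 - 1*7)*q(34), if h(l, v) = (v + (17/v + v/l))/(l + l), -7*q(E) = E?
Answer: -1203974/3087 ≈ -390.01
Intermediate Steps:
q(E) = -E/7
h(l, v) = (v + 17/v + v/l)/(2*l) (h(l, v) = (v + 17/v + v/l)/((2*l)) = (v + 17/v + v/l)*(1/(2*l)) = (v + 17/v + v/l)/(2*l))
-391 + h(-21, 10 - 1*7)*q(34) = -391 + ((½)*((10 - 1*7)² + 17*(-21) - 21*(10 - 1*7)²)/((-21)²*(10 - 1*7)))*(-⅐*34) = -391 + ((½)*(1/441)*((10 - 7)² - 357 - 21*(10 - 7)²)/(10 - 7))*(-34/7) = -391 + ((½)*(1/441)*(3² - 357 - 21*3²)/3)*(-34/7) = -391 + ((½)*(1/441)*(⅓)*(9 - 357 - 21*9))*(-34/7) = -391 + ((½)*(1/441)*(⅓)*(9 - 357 - 189))*(-34/7) = -391 + ((½)*(1/441)*(⅓)*(-537))*(-34/7) = -391 - 179/882*(-34/7) = -391 + 3043/3087 = -1203974/3087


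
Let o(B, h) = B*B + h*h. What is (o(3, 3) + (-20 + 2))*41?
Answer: 0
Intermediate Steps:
o(B, h) = B² + h²
(o(3, 3) + (-20 + 2))*41 = ((3² + 3²) + (-20 + 2))*41 = ((9 + 9) - 18)*41 = (18 - 18)*41 = 0*41 = 0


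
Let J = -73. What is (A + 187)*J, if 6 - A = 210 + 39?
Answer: 4088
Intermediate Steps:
A = -243 (A = 6 - (210 + 39) = 6 - 1*249 = 6 - 249 = -243)
(A + 187)*J = (-243 + 187)*(-73) = -56*(-73) = 4088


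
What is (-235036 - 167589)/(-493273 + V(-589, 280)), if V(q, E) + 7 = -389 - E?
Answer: 402625/493949 ≈ 0.81511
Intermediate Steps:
V(q, E) = -396 - E (V(q, E) = -7 + (-389 - E) = -396 - E)
(-235036 - 167589)/(-493273 + V(-589, 280)) = (-235036 - 167589)/(-493273 + (-396 - 1*280)) = -402625/(-493273 + (-396 - 280)) = -402625/(-493273 - 676) = -402625/(-493949) = -402625*(-1/493949) = 402625/493949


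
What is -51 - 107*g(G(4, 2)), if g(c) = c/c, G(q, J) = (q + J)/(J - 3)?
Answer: -158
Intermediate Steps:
G(q, J) = (J + q)/(-3 + J)
g(c) = 1
-51 - 107*g(G(4, 2)) = -51 - 107*1 = -51 - 107 = -158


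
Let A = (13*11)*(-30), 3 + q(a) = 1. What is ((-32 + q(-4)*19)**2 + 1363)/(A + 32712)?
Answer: 6263/28422 ≈ 0.22036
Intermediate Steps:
q(a) = -2 (q(a) = -3 + 1 = -2)
A = -4290 (A = 143*(-30) = -4290)
((-32 + q(-4)*19)**2 + 1363)/(A + 32712) = ((-32 - 2*19)**2 + 1363)/(-4290 + 32712) = ((-32 - 38)**2 + 1363)/28422 = ((-70)**2 + 1363)*(1/28422) = (4900 + 1363)*(1/28422) = 6263*(1/28422) = 6263/28422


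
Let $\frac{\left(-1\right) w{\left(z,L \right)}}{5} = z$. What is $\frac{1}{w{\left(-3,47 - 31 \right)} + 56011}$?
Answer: $\frac{1}{56026} \approx 1.7849 \cdot 10^{-5}$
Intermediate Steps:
$w{\left(z,L \right)} = - 5 z$
$\frac{1}{w{\left(-3,47 - 31 \right)} + 56011} = \frac{1}{\left(-5\right) \left(-3\right) + 56011} = \frac{1}{15 + 56011} = \frac{1}{56026}$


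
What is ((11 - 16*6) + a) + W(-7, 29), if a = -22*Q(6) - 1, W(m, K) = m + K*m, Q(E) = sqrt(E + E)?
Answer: -296 - 44*sqrt(3) ≈ -372.21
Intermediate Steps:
Q(E) = sqrt(2)*sqrt(E) (Q(E) = sqrt(2*E) = sqrt(2)*sqrt(E))
a = -1 - 44*sqrt(3) (a = -22*sqrt(2)*sqrt(6) - 1 = -44*sqrt(3) - 1 = -1 - 44*sqrt(3) ≈ -77.210)
((11 - 16*6) + a) + W(-7, 29) = ((11 - 16*6) + (-1 - 44*sqrt(3))) - 7*(1 + 29) = ((11 - 96) + (-1 - 44*sqrt(3))) - 7*30 = (-85 + (-1 - 44*sqrt(3))) - 210 = (-86 - 44*sqrt(3)) - 210 = -296 - 44*sqrt(3)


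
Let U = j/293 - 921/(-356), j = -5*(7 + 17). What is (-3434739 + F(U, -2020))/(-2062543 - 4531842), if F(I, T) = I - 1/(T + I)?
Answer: 75406999144041635069/144774639171197485660 ≈ 0.52086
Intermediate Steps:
j = -120 (j = -5*24 = -120)
U = 227133/104308 (U = -120/293 - 921/(-356) = -120*1/293 - 921*(-1/356) = -120/293 + 921/356 = 227133/104308 ≈ 2.1775)
F(I, T) = I - 1/(I + T)
(-3434739 + F(U, -2020))/(-2062543 - 4531842) = (-3434739 + (-1 + (227133/104308)² + (227133/104308)*(-2020))/(227133/104308 - 2020))/(-2062543 - 4531842) = (-3434739 + (-1 + 51589399689/10880158864 - 114702165/26077)/(-210475027/104308))/(-6594385) = (-3434739 - 104308/210475027*(-47816704466455/10880158864))*(-1/6594385) = (-3434739 + 47816704466455/21954229116316)*(-1/6594385) = -75406999144041635069/21954229116316*(-1/6594385) = 75406999144041635069/144774639171197485660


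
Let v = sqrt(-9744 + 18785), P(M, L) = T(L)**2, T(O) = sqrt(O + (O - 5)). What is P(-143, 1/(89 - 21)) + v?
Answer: -169/34 + sqrt(9041) ≈ 90.114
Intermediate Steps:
T(O) = sqrt(-5 + 2*O) (T(O) = sqrt(O + (-5 + O)) = sqrt(-5 + 2*O))
P(M, L) = -5 + 2*L (P(M, L) = (sqrt(-5 + 2*L))**2 = -5 + 2*L)
v = sqrt(9041) ≈ 95.084
P(-143, 1/(89 - 21)) + v = (-5 + 2/(89 - 21)) + sqrt(9041) = (-5 + 2/68) + sqrt(9041) = (-5 + 2*(1/68)) + sqrt(9041) = (-5 + 1/34) + sqrt(9041) = -169/34 + sqrt(9041)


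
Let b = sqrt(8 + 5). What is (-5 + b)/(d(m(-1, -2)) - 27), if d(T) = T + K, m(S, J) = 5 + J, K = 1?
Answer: 5/23 - sqrt(13)/23 ≈ 0.060628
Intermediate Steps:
d(T) = 1 + T (d(T) = T + 1 = 1 + T)
b = sqrt(13) ≈ 3.6056
(-5 + b)/(d(m(-1, -2)) - 27) = (-5 + sqrt(13))/((1 + (5 - 2)) - 27) = (-5 + sqrt(13))/((1 + 3) - 27) = (-5 + sqrt(13))/(4 - 27) = (-5 + sqrt(13))/(-23) = (-5 + sqrt(13))*(-1/23) = 5/23 - sqrt(13)/23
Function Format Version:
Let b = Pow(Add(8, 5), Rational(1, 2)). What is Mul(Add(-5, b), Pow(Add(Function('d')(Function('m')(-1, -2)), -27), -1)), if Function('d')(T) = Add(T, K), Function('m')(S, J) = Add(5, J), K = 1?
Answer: Add(Rational(5, 23), Mul(Rational(-1, 23), Pow(13, Rational(1, 2)))) ≈ 0.060628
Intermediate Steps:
Function('d')(T) = Add(1, T) (Function('d')(T) = Add(T, 1) = Add(1, T))
b = Pow(13, Rational(1, 2)) ≈ 3.6056
Mul(Add(-5, b), Pow(Add(Function('d')(Function('m')(-1, -2)), -27), -1)) = Mul(Add(-5, Pow(13, Rational(1, 2))), Pow(Add(Add(1, Add(5, -2)), -27), -1)) = Mul(Add(-5, Pow(13, Rational(1, 2))), Pow(Add(Add(1, 3), -27), -1)) = Mul(Add(-5, Pow(13, Rational(1, 2))), Pow(Add(4, -27), -1)) = Mul(Add(-5, Pow(13, Rational(1, 2))), Pow(-23, -1)) = Mul(Add(-5, Pow(13, Rational(1, 2))), Rational(-1, 23)) = Add(Rational(5, 23), Mul(Rational(-1, 23), Pow(13, Rational(1, 2))))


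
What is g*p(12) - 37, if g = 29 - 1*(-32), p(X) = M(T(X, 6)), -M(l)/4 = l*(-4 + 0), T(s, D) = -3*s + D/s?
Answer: -34685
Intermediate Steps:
T(s, D) = -3*s + D/s
M(l) = 16*l (M(l) = -4*l*(-4 + 0) = -4*l*(-4) = -(-16)*l = 16*l)
p(X) = -48*X + 96/X (p(X) = 16*(-3*X + 6/X) = -48*X + 96/X)
g = 61 (g = 29 + 32 = 61)
g*p(12) - 37 = 61*(-48*12 + 96/12) - 37 = 61*(-576 + 96*(1/12)) - 37 = 61*(-576 + 8) - 37 = 61*(-568) - 37 = -34648 - 37 = -34685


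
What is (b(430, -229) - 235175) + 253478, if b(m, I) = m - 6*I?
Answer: 20107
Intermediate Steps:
(b(430, -229) - 235175) + 253478 = ((430 - 6*(-229)) - 235175) + 253478 = ((430 + 1374) - 235175) + 253478 = (1804 - 235175) + 253478 = -233371 + 253478 = 20107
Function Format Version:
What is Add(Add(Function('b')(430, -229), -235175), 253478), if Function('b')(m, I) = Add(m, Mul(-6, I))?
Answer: 20107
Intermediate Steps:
Add(Add(Function('b')(430, -229), -235175), 253478) = Add(Add(Add(430, Mul(-6, -229)), -235175), 253478) = Add(Add(Add(430, 1374), -235175), 253478) = Add(Add(1804, -235175), 253478) = Add(-233371, 253478) = 20107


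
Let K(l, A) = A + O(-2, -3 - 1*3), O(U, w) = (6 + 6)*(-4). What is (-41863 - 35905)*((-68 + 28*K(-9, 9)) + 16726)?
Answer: -1210536688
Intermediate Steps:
O(U, w) = -48 (O(U, w) = 12*(-4) = -48)
K(l, A) = -48 + A (K(l, A) = A - 48 = -48 + A)
(-41863 - 35905)*((-68 + 28*K(-9, 9)) + 16726) = (-41863 - 35905)*((-68 + 28*(-48 + 9)) + 16726) = -77768*((-68 + 28*(-39)) + 16726) = -77768*((-68 - 1092) + 16726) = -77768*(-1160 + 16726) = -77768*15566 = -1210536688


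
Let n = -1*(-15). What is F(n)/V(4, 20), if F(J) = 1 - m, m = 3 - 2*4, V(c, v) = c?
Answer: 3/2 ≈ 1.5000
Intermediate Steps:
n = 15
m = -5 (m = 3 - 8 = -5)
F(J) = 6 (F(J) = 1 - 1*(-5) = 1 + 5 = 6)
F(n)/V(4, 20) = 6/4 = 6*(¼) = 3/2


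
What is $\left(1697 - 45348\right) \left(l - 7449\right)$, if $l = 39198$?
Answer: $-1385875599$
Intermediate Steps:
$\left(1697 - 45348\right) \left(l - 7449\right) = \left(1697 - 45348\right) \left(39198 - 7449\right) = \left(-43651\right) 31749 = -1385875599$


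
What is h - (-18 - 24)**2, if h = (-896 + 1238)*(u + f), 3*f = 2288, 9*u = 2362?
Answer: 348824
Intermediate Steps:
u = 2362/9 (u = (1/9)*2362 = 2362/9 ≈ 262.44)
f = 2288/3 (f = (1/3)*2288 = 2288/3 ≈ 762.67)
h = 350588 (h = (-896 + 1238)*(2362/9 + 2288/3) = 342*(9226/9) = 350588)
h - (-18 - 24)**2 = 350588 - (-18 - 24)**2 = 350588 - 1*(-42)**2 = 350588 - 1*1764 = 350588 - 1764 = 348824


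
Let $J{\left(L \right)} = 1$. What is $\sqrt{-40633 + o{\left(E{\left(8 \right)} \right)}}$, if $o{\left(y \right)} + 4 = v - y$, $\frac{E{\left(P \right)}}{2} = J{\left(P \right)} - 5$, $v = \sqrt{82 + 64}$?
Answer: $\sqrt{-40629 + \sqrt{146}} \approx 201.54 i$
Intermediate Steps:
$v = \sqrt{146} \approx 12.083$
$E{\left(P \right)} = -8$ ($E{\left(P \right)} = 2 \left(1 - 5\right) = 2 \left(-4\right) = -8$)
$o{\left(y \right)} = -4 + \sqrt{146} - y$ ($o{\left(y \right)} = -4 - \left(y - \sqrt{146}\right) = -4 + \sqrt{146} - y$)
$\sqrt{-40633 + o{\left(E{\left(8 \right)} \right)}} = \sqrt{-40633 - \left(-4 - \sqrt{146}\right)} = \sqrt{-40633 + \left(-4 + \sqrt{146} + 8\right)} = \sqrt{-40633 + \left(4 + \sqrt{146}\right)} = \sqrt{-40629 + \sqrt{146}}$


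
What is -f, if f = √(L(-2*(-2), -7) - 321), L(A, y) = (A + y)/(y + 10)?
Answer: -I*√322 ≈ -17.944*I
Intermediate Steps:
L(A, y) = (A + y)/(10 + y)
f = I*√322 (f = √((-2*(-2) - 7)/(10 - 7) - 321) = √((4 - 7)/3 - 321) = √((⅓)*(-3) - 321) = √(-1 - 321) = √(-322) = I*√322 ≈ 17.944*I)
-f = -I*√322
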